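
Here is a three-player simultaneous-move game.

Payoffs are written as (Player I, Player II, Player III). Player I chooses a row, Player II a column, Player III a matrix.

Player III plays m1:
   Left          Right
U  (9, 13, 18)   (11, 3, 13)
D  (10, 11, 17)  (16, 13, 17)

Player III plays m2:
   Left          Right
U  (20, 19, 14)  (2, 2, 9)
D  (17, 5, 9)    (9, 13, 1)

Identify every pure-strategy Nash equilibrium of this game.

(U, Left, m1): Player I can switch to D (9 → 10). Not NE.
(U, Left, m2): Player III can switch to m1 (14 → 18). Not NE.
(U, Right, m1): Player I can switch to D (11 → 16). Not NE.
(U, Right, m2): Player I can switch to D (2 → 9). Not NE.
(D, Left, m1): Player II can switch to Right (11 → 13). Not NE.
(D, Left, m2): Player I can switch to U (17 → 20). Not NE.
(D, Right, m1): Player I gets 16, best alternative 11; Player II gets 13, best alternative 11; Player III gets 17, best alternative 1. No profitable deviation — NE.
(D, Right, m2): Player III can switch to m1 (1 → 17). Not NE.

The unique pure-strategy Nash equilibrium is (D, Right, m1).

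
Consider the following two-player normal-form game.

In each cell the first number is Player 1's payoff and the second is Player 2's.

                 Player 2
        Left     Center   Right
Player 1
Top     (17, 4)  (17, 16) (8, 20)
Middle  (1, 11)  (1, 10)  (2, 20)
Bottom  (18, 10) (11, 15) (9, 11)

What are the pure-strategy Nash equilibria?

(Top, Left): Player 1 can switch to Bottom (17 → 18). Not NE.
(Top, Center): Player 2 can switch to Right (16 → 20). Not NE.
(Top, Right): Player 1 can switch to Bottom (8 → 9). Not NE.
(Middle, Left): Player 1 can switch to Top (1 → 17). Not NE.
(Middle, Center): Player 1 can switch to Top (1 → 17). Not NE.
(Middle, Right): Player 1 can switch to Top (2 → 8). Not NE.
(Bottom, Left): Player 2 can switch to Center (10 → 15). Not NE.
(Bottom, Center): Player 1 can switch to Top (11 → 17). Not NE.
(Bottom, Right): Player 2 can switch to Center (11 → 15). Not NE.

There is no pure-strategy Nash equilibrium.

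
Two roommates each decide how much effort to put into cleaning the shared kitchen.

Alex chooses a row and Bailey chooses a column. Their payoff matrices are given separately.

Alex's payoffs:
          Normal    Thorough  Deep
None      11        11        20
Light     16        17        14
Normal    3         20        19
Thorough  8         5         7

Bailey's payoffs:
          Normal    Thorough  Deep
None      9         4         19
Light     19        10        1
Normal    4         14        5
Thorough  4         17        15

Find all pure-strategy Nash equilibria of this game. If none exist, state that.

The pure Nash equilibria are (None, Deep); (Light, Normal); (Normal, Thorough).

(None, Normal): Alex can switch to Light (11 → 16). Not NE.
(None, Thorough): Alex can switch to Light (11 → 17). Not NE.
(None, Deep): Alex gets 20, best alternative 19; Bailey gets 19, best alternative 9. No profitable deviation — NE.
(Light, Normal): Alex gets 16, best alternative 11; Bailey gets 19, best alternative 10. No profitable deviation — NE.
(Light, Thorough): Alex can switch to Normal (17 → 20). Not NE.
(Light, Deep): Alex can switch to None (14 → 20). Not NE.
(Normal, Normal): Alex can switch to None (3 → 11). Not NE.
(Normal, Thorough): Alex gets 20, best alternative 17; Bailey gets 14, best alternative 5. No profitable deviation — NE.
(Normal, Deep): Alex can switch to None (19 → 20). Not NE.
(The remaining 3 profiles each have a profitable deviation by the same check.)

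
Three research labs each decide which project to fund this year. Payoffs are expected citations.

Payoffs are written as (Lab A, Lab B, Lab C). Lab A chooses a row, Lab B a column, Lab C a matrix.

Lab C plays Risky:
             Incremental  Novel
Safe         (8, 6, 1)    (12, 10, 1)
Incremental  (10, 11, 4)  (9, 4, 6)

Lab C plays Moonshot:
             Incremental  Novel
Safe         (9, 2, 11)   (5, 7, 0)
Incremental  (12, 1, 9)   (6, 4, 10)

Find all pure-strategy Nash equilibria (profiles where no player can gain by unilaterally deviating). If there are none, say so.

Lab A against (Incremental, Risky): payoffs 8, 10 → best response Incremental.
Lab A against (Incremental, Moonshot): payoffs 9, 12 → best response Incremental.
Lab A against (Novel, Risky): payoffs 12, 9 → best response Safe.
Lab A against (Novel, Moonshot): payoffs 5, 6 → best response Incremental.
Lab B against (Safe, Risky): payoffs 6, 10 → best response Novel.
Lab B against (Safe, Moonshot): payoffs 2, 7 → best response Novel.
Lab B against (Incremental, Risky): payoffs 11, 4 → best response Incremental.
Lab B against (Incremental, Moonshot): payoffs 1, 4 → best response Novel.
Lab C against (Safe, Incremental): payoffs 1, 11 → best response Moonshot.
Lab C against (Safe, Novel): payoffs 1, 0 → best response Risky.
Lab C against (Incremental, Incremental): payoffs 4, 9 → best response Moonshot.
Lab C against (Incremental, Novel): payoffs 6, 10 → best response Moonshot.
Mutual best responses: (Safe, Novel, Risky); (Incremental, Novel, Moonshot).

(Safe, Novel, Risky), (Incremental, Novel, Moonshot)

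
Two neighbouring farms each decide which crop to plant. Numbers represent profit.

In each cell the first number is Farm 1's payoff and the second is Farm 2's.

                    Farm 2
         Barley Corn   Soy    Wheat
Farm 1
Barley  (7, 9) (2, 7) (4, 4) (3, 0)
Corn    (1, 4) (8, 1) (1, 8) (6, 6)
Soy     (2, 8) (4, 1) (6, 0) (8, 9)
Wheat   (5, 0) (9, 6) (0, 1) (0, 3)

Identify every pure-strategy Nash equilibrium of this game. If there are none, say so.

Farm 1 against Barley: payoffs 7, 1, 2, 5 → best response Barley.
Farm 1 against Corn: payoffs 2, 8, 4, 9 → best response Wheat.
Farm 1 against Soy: payoffs 4, 1, 6, 0 → best response Soy.
Farm 1 against Wheat: payoffs 3, 6, 8, 0 → best response Soy.
Farm 2 against Barley: payoffs 9, 7, 4, 0 → best response Barley.
Farm 2 against Corn: payoffs 4, 1, 8, 6 → best response Soy.
Farm 2 against Soy: payoffs 8, 1, 0, 9 → best response Wheat.
Farm 2 against Wheat: payoffs 0, 6, 1, 3 → best response Corn.
Mutual best responses: (Barley, Barley); (Soy, Wheat); (Wheat, Corn).

(Barley, Barley), (Soy, Wheat), (Wheat, Corn)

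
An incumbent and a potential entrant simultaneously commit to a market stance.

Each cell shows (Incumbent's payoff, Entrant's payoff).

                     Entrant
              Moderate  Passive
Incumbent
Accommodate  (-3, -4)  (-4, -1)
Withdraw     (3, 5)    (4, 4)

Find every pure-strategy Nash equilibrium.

(Accommodate, Moderate): Incumbent can switch to Withdraw (-3 → 3). Not NE.
(Accommodate, Passive): Incumbent can switch to Withdraw (-4 → 4). Not NE.
(Withdraw, Moderate): Incumbent gets 3, best alternative -3; Entrant gets 5, best alternative 4. No profitable deviation — NE.
(Withdraw, Passive): Entrant can switch to Moderate (4 → 5). Not NE.

The unique pure-strategy Nash equilibrium is (Withdraw, Moderate).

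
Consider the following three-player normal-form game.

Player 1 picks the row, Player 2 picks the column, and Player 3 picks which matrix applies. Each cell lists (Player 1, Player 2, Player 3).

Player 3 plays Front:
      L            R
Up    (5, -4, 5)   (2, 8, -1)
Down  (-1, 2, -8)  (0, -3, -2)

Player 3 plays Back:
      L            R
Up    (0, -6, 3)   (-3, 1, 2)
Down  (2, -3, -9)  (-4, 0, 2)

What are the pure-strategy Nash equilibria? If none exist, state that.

Player 1 against (L, Front): payoffs 5, -1 → best response Up.
Player 1 against (L, Back): payoffs 0, 2 → best response Down.
Player 1 against (R, Front): payoffs 2, 0 → best response Up.
Player 1 against (R, Back): payoffs -3, -4 → best response Up.
Player 2 against (Up, Front): payoffs -4, 8 → best response R.
Player 2 against (Up, Back): payoffs -6, 1 → best response R.
Player 2 against (Down, Front): payoffs 2, -3 → best response L.
Player 2 against (Down, Back): payoffs -3, 0 → best response R.
Player 3 against (Up, L): payoffs 5, 3 → best response Front.
Player 3 against (Up, R): payoffs -1, 2 → best response Back.
Player 3 against (Down, L): payoffs -8, -9 → best response Front.
Player 3 against (Down, R): payoffs -2, 2 → best response Back.
Mutual best responses: (Up, R, Back).

The unique pure-strategy Nash equilibrium is (Up, R, Back).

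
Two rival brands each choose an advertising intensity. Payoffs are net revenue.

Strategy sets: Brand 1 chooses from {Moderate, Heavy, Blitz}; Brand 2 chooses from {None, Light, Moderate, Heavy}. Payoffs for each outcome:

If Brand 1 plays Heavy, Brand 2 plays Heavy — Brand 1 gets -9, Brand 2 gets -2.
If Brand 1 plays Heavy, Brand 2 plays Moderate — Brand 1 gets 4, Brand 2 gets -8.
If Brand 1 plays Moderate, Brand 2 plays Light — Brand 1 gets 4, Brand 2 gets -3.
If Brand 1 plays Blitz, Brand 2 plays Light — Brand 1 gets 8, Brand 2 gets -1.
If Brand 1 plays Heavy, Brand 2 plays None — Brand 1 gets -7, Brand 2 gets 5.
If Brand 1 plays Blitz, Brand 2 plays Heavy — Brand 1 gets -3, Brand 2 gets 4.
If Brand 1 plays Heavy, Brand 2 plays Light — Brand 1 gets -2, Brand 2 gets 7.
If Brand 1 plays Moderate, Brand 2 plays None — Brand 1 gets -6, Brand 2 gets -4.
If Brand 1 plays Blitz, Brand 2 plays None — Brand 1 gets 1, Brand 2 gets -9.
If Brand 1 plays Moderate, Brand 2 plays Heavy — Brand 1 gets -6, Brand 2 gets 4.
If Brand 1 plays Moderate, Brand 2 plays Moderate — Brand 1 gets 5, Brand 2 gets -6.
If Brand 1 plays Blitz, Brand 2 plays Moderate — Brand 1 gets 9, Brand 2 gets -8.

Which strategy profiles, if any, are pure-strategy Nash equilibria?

Pure NE: (Blitz, Heavy)

For each player, find the best response to each opponent profile; mutual best responses are the pure NE.
Brand 1 against None: payoffs -6, -7, 1 → best response Blitz.
Brand 1 against Light: payoffs 4, -2, 8 → best response Blitz.
Brand 1 against Moderate: payoffs 5, 4, 9 → best response Blitz.
Brand 1 against Heavy: payoffs -6, -9, -3 → best response Blitz.
Brand 2 against Moderate: payoffs -4, -3, -6, 4 → best response Heavy.
Brand 2 against Heavy: payoffs 5, 7, -8, -2 → best response Light.
Brand 2 against Blitz: payoffs -9, -1, -8, 4 → best response Heavy.
Mutual best responses: (Blitz, Heavy).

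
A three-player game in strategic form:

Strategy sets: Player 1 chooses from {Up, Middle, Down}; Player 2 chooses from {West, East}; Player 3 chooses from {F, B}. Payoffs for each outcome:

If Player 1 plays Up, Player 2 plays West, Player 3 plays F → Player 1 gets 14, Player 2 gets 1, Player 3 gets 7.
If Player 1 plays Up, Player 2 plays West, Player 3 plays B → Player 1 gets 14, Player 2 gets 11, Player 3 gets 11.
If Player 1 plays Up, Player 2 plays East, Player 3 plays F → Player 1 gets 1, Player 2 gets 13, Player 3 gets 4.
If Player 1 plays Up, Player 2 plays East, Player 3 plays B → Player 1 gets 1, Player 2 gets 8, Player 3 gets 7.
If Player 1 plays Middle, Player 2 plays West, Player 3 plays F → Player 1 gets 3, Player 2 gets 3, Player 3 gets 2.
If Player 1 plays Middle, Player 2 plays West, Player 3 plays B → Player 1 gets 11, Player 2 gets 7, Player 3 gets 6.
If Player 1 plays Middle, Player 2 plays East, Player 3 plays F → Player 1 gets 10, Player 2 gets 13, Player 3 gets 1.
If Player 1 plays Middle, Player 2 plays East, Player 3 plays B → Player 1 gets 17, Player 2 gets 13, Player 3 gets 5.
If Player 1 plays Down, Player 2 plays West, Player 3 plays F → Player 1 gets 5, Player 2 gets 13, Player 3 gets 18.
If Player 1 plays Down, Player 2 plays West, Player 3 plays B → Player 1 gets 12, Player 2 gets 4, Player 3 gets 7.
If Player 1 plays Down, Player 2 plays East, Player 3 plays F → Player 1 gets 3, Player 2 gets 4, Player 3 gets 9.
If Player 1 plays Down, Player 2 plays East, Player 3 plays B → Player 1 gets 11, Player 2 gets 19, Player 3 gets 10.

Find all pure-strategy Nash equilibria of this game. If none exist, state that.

(Up, West, B); (Middle, East, B)

(Up, West, F): Player 2 can switch to East (1 → 13). Not NE.
(Up, West, B): Player 1 gets 14, best alternative 12; Player 2 gets 11, best alternative 8; Player 3 gets 11, best alternative 7. No profitable deviation — NE.
(Up, East, F): Player 1 can switch to Middle (1 → 10). Not NE.
(Up, East, B): Player 1 can switch to Middle (1 → 17). Not NE.
(Middle, West, F): Player 1 can switch to Up (3 → 14). Not NE.
(Middle, West, B): Player 1 can switch to Up (11 → 14). Not NE.
(Middle, East, F): Player 3 can switch to B (1 → 5). Not NE.
(Middle, East, B): Player 1 gets 17, best alternative 11; Player 2 gets 13, best alternative 7; Player 3 gets 5, best alternative 1. No profitable deviation — NE.
(The remaining 4 profiles each have a profitable deviation by the same check.)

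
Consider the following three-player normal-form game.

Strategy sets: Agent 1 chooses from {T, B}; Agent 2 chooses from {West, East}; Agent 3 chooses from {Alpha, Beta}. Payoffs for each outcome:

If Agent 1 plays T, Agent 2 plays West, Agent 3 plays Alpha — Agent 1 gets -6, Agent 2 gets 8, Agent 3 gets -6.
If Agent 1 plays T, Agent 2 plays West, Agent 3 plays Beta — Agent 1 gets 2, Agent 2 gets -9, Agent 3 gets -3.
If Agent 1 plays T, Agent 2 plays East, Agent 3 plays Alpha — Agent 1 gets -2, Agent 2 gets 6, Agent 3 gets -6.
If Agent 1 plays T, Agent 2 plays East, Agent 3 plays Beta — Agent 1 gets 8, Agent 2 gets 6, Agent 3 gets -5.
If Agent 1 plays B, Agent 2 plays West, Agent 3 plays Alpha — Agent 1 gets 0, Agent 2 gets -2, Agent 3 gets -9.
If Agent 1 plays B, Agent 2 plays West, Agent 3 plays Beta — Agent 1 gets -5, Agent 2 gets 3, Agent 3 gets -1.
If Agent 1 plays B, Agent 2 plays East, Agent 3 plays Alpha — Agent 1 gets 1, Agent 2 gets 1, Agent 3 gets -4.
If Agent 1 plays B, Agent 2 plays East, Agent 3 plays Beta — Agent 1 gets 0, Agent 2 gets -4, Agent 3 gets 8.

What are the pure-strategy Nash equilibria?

The unique pure-strategy Nash equilibrium is (T, East, Beta).

Agent 1 against (West, Alpha): payoffs -6, 0 → best response B.
Agent 1 against (West, Beta): payoffs 2, -5 → best response T.
Agent 1 against (East, Alpha): payoffs -2, 1 → best response B.
Agent 1 against (East, Beta): payoffs 8, 0 → best response T.
Agent 2 against (T, Alpha): payoffs 8, 6 → best response West.
Agent 2 against (T, Beta): payoffs -9, 6 → best response East.
Agent 2 against (B, Alpha): payoffs -2, 1 → best response East.
Agent 2 against (B, Beta): payoffs 3, -4 → best response West.
Agent 3 against (T, West): payoffs -6, -3 → best response Beta.
Agent 3 against (T, East): payoffs -6, -5 → best response Beta.
Agent 3 against (B, West): payoffs -9, -1 → best response Beta.
Agent 3 against (B, East): payoffs -4, 8 → best response Beta.
Mutual best responses: (T, East, Beta).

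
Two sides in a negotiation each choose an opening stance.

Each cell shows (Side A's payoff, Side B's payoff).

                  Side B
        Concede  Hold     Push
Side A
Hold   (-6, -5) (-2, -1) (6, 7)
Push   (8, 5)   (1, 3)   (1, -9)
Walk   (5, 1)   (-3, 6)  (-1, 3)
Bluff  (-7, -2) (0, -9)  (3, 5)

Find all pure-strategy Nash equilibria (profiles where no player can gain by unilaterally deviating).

Side A against Concede: payoffs -6, 8, 5, -7 → best response Push.
Side A against Hold: payoffs -2, 1, -3, 0 → best response Push.
Side A against Push: payoffs 6, 1, -1, 3 → best response Hold.
Side B against Hold: payoffs -5, -1, 7 → best response Push.
Side B against Push: payoffs 5, 3, -9 → best response Concede.
Side B against Walk: payoffs 1, 6, 3 → best response Hold.
Side B against Bluff: payoffs -2, -9, 5 → best response Push.
Mutual best responses: (Hold, Push); (Push, Concede).

Pure-strategy Nash equilibria: (Hold, Push); (Push, Concede)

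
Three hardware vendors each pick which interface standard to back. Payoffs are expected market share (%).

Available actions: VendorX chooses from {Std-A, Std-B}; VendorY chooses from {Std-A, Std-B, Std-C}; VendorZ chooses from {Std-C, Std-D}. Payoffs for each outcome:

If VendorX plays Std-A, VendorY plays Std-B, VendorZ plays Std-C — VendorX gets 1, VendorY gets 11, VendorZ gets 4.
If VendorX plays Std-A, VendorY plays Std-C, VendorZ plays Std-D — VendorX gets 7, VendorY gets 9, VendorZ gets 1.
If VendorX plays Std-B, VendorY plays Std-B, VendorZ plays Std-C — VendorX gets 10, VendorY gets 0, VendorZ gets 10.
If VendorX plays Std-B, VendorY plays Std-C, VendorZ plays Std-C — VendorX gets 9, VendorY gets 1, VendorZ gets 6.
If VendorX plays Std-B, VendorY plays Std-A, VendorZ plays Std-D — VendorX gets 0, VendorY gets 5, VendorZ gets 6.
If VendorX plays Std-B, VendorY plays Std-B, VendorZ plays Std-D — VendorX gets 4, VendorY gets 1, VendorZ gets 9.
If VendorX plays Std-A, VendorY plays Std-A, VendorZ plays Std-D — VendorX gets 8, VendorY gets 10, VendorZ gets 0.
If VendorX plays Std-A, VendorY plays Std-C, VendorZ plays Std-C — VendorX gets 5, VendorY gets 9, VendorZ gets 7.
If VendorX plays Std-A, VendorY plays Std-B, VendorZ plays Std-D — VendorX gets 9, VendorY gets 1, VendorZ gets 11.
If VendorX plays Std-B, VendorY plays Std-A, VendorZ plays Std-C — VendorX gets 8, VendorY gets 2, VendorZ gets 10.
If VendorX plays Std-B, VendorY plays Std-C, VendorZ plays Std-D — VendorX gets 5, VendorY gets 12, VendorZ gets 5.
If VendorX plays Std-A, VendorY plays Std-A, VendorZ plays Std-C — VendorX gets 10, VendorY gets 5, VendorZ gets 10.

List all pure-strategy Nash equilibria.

There is no pure-strategy Nash equilibrium.

VendorX against (Std-A, Std-C): payoffs 10, 8 → best response Std-A.
VendorX against (Std-A, Std-D): payoffs 8, 0 → best response Std-A.
VendorX against (Std-B, Std-C): payoffs 1, 10 → best response Std-B.
VendorX against (Std-B, Std-D): payoffs 9, 4 → best response Std-A.
VendorX against (Std-C, Std-C): payoffs 5, 9 → best response Std-B.
VendorX against (Std-C, Std-D): payoffs 7, 5 → best response Std-A.
VendorY against (Std-A, Std-C): payoffs 5, 11, 9 → best response Std-B.
VendorY against (Std-A, Std-D): payoffs 10, 1, 9 → best response Std-A.
VendorY against (Std-B, Std-C): payoffs 2, 0, 1 → best response Std-A.
VendorY against (Std-B, Std-D): payoffs 5, 1, 12 → best response Std-C.
VendorZ against (Std-A, Std-A): payoffs 10, 0 → best response Std-C.
VendorZ against (Std-A, Std-B): payoffs 4, 11 → best response Std-D.
VendorZ against (Std-A, Std-C): payoffs 7, 1 → best response Std-C.
VendorZ against (Std-B, Std-A): payoffs 10, 6 → best response Std-C.
VendorZ against (Std-B, Std-B): payoffs 10, 9 → best response Std-C.
VendorZ against (Std-B, Std-C): payoffs 6, 5 → best response Std-C.
No profile is a mutual best response for all players.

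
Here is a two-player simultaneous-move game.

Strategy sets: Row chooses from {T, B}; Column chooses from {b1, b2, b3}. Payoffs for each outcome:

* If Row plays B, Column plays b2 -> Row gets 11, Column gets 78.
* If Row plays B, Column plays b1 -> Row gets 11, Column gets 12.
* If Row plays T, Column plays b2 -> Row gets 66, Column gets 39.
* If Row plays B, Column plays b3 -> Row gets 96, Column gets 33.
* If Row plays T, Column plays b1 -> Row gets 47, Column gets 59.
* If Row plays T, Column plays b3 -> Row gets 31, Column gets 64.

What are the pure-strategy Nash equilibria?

(T, b1): Column can switch to b3 (59 → 64). Not NE.
(T, b2): Column can switch to b1 (39 → 59). Not NE.
(T, b3): Row can switch to B (31 → 96). Not NE.
(B, b1): Row can switch to T (11 → 47). Not NE.
(B, b2): Row can switch to T (11 → 66). Not NE.
(B, b3): Column can switch to b2 (33 → 78). Not NE.

none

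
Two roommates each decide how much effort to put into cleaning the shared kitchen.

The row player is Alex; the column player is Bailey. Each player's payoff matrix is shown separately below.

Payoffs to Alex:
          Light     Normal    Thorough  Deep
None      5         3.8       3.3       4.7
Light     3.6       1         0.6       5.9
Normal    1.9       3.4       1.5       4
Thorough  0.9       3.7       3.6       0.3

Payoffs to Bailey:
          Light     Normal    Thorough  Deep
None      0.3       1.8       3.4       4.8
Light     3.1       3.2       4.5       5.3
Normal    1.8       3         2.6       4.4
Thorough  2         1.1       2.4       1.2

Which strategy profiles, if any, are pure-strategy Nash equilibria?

(Light, Deep) and (Thorough, Thorough)

Alex against Light: payoffs 5, 3.6, 1.9, 0.9 → best response None.
Alex against Normal: payoffs 3.8, 1, 3.4, 3.7 → best response None.
Alex against Thorough: payoffs 3.3, 0.6, 1.5, 3.6 → best response Thorough.
Alex against Deep: payoffs 4.7, 5.9, 4, 0.3 → best response Light.
Bailey against None: payoffs 0.3, 1.8, 3.4, 4.8 → best response Deep.
Bailey against Light: payoffs 3.1, 3.2, 4.5, 5.3 → best response Deep.
Bailey against Normal: payoffs 1.8, 3, 2.6, 4.4 → best response Deep.
Bailey against Thorough: payoffs 2, 1.1, 2.4, 1.2 → best response Thorough.
Mutual best responses: (Light, Deep); (Thorough, Thorough).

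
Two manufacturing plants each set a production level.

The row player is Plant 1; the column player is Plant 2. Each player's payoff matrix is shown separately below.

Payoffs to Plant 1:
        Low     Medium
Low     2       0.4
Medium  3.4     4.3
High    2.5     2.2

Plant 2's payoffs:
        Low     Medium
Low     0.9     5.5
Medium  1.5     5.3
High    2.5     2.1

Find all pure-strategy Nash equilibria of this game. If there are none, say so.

Plant 1 against Low: payoffs 2, 3.4, 2.5 → best response Medium.
Plant 1 against Medium: payoffs 0.4, 4.3, 2.2 → best response Medium.
Plant 2 against Low: payoffs 0.9, 5.5 → best response Medium.
Plant 2 against Medium: payoffs 1.5, 5.3 → best response Medium.
Plant 2 against High: payoffs 2.5, 2.1 → best response Low.
Mutual best responses: (Medium, Medium).

(Medium, Medium)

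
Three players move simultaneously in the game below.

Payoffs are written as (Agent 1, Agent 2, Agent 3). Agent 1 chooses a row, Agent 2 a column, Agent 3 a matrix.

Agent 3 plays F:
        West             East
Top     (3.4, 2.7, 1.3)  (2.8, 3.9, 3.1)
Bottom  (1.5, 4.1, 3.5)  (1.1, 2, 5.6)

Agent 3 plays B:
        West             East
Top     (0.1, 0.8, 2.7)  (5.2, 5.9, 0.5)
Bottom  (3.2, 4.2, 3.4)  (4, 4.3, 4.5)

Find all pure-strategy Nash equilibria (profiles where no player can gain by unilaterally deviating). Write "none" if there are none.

Agent 1 against (West, F): payoffs 3.4, 1.5 → best response Top.
Agent 1 against (West, B): payoffs 0.1, 3.2 → best response Bottom.
Agent 1 against (East, F): payoffs 2.8, 1.1 → best response Top.
Agent 1 against (East, B): payoffs 5.2, 4 → best response Top.
Agent 2 against (Top, F): payoffs 2.7, 3.9 → best response East.
Agent 2 against (Top, B): payoffs 0.8, 5.9 → best response East.
Agent 2 against (Bottom, F): payoffs 4.1, 2 → best response West.
Agent 2 against (Bottom, B): payoffs 4.2, 4.3 → best response East.
Agent 3 against (Top, West): payoffs 1.3, 2.7 → best response B.
Agent 3 against (Top, East): payoffs 3.1, 0.5 → best response F.
Agent 3 against (Bottom, West): payoffs 3.5, 3.4 → best response F.
Agent 3 against (Bottom, East): payoffs 5.6, 4.5 → best response F.
Mutual best responses: (Top, East, F).

The unique pure-strategy Nash equilibrium is (Top, East, F).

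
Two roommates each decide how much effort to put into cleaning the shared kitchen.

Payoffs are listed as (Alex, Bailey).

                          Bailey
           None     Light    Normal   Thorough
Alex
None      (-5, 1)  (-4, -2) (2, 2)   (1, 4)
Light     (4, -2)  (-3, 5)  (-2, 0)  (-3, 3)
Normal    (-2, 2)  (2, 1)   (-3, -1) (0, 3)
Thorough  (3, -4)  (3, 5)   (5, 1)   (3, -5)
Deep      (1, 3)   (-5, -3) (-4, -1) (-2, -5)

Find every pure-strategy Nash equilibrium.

(Thorough, Light)

Mark each player's best response to every combination of opponents' strategies; a profile where every player is best-responding is a pure Nash equilibrium.
Alex against None: payoffs -5, 4, -2, 3, 1 → best response Light.
Alex against Light: payoffs -4, -3, 2, 3, -5 → best response Thorough.
Alex against Normal: payoffs 2, -2, -3, 5, -4 → best response Thorough.
Alex against Thorough: payoffs 1, -3, 0, 3, -2 → best response Thorough.
Bailey against None: payoffs 1, -2, 2, 4 → best response Thorough.
Bailey against Light: payoffs -2, 5, 0, 3 → best response Light.
Bailey against Normal: payoffs 2, 1, -1, 3 → best response Thorough.
Bailey against Thorough: payoffs -4, 5, 1, -5 → best response Light.
Bailey against Deep: payoffs 3, -3, -1, -5 → best response None.
Mutual best responses: (Thorough, Light).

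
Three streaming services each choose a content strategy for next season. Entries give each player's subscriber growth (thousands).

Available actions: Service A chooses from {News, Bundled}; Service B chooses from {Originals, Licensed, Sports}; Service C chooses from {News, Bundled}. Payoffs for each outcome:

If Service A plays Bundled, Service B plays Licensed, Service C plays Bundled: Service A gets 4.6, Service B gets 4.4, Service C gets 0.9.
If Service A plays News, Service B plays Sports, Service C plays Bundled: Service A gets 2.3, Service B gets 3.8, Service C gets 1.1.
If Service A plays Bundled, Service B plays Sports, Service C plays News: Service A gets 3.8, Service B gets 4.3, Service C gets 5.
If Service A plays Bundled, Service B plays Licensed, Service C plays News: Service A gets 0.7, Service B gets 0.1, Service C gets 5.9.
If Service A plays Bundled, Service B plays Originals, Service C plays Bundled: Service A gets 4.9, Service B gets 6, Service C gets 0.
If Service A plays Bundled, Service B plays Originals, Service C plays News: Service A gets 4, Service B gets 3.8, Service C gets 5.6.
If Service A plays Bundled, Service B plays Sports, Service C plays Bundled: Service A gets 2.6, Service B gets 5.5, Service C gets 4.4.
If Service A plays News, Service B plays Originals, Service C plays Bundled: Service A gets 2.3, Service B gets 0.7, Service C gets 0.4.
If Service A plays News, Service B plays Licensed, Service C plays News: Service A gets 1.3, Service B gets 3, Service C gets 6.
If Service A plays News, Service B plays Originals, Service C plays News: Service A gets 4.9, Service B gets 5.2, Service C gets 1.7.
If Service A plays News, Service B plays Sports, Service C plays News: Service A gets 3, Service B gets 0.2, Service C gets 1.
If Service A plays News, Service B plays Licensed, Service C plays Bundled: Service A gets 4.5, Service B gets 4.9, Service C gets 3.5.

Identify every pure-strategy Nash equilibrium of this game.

(News, Originals, News): Service A gets 4.9, best alternative 4; Service B gets 5.2, best alternative 3; Service C gets 1.7, best alternative 0.4. No profitable deviation — NE.
(News, Originals, Bundled): Service A can switch to Bundled (2.3 → 4.9). Not NE.
(News, Licensed, News): Service B can switch to Originals (3 → 5.2). Not NE.
(News, Licensed, Bundled): Service A can switch to Bundled (4.5 → 4.6). Not NE.
(News, Sports, News): Service A can switch to Bundled (3 → 3.8). Not NE.
(News, Sports, Bundled): Service A can switch to Bundled (2.3 → 2.6). Not NE.
(Bundled, Originals, News): Service A can switch to News (4 → 4.9). Not NE.
(Bundled, Sports, News): Service A gets 3.8, best alternative 3; Service B gets 4.3, best alternative 3.8; Service C gets 5, best alternative 4.4. No profitable deviation — NE.
(The remaining 4 profiles each have a profitable deviation by the same check.)

Pure-strategy Nash equilibria: (News, Originals, News), (Bundled, Sports, News)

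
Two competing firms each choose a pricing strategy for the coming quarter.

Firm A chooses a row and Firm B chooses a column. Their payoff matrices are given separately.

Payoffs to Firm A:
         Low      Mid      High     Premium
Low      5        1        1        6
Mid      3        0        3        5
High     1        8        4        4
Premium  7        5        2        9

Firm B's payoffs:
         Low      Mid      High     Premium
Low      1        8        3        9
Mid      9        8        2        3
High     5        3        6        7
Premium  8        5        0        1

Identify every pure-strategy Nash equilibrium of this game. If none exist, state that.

For each player, find the best response to each opponent profile; mutual best responses are the pure NE.
Firm A against Low: payoffs 5, 3, 1, 7 → best response Premium.
Firm A against Mid: payoffs 1, 0, 8, 5 → best response High.
Firm A against High: payoffs 1, 3, 4, 2 → best response High.
Firm A against Premium: payoffs 6, 5, 4, 9 → best response Premium.
Firm B against Low: payoffs 1, 8, 3, 9 → best response Premium.
Firm B against Mid: payoffs 9, 8, 2, 3 → best response Low.
Firm B against High: payoffs 5, 3, 6, 7 → best response Premium.
Firm B against Premium: payoffs 8, 5, 0, 1 → best response Low.
Mutual best responses: (Premium, Low).

The unique pure-strategy Nash equilibrium is (Premium, Low).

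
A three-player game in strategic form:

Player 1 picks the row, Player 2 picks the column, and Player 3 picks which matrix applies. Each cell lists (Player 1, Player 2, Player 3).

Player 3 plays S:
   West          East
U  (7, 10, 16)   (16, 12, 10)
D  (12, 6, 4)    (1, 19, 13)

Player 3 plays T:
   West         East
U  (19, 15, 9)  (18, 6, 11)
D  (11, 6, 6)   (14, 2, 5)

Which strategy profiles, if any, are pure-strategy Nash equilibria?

There is no pure-strategy Nash equilibrium.

Player 1 against (West, S): payoffs 7, 12 → best response D.
Player 1 against (West, T): payoffs 19, 11 → best response U.
Player 1 against (East, S): payoffs 16, 1 → best response U.
Player 1 against (East, T): payoffs 18, 14 → best response U.
Player 2 against (U, S): payoffs 10, 12 → best response East.
Player 2 against (U, T): payoffs 15, 6 → best response West.
Player 2 against (D, S): payoffs 6, 19 → best response East.
Player 2 against (D, T): payoffs 6, 2 → best response West.
Player 3 against (U, West): payoffs 16, 9 → best response S.
Player 3 against (U, East): payoffs 10, 11 → best response T.
Player 3 against (D, West): payoffs 4, 6 → best response T.
Player 3 against (D, East): payoffs 13, 5 → best response S.
No profile is a mutual best response for all players.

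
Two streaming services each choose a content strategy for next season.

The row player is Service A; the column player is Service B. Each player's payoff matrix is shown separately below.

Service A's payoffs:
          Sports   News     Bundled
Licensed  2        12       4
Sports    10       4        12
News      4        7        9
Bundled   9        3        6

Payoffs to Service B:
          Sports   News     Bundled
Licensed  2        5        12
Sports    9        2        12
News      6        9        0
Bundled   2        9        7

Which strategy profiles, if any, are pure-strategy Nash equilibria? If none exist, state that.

Check each profile: it is a Nash equilibrium iff no player can strictly gain by switching unilaterally.
(Licensed, Sports): Service A can switch to Sports (2 → 10). Not NE.
(Licensed, News): Service B can switch to Bundled (5 → 12). Not NE.
(Licensed, Bundled): Service A can switch to Sports (4 → 12). Not NE.
(Sports, Sports): Service B can switch to Bundled (9 → 12). Not NE.
(Sports, News): Service A can switch to Licensed (4 → 12). Not NE.
(Sports, Bundled): Service A gets 12, best alternative 9; Service B gets 12, best alternative 9. No profitable deviation — NE.
(News, Sports): Service A can switch to Sports (4 → 10). Not NE.
(News, News): Service A can switch to Licensed (7 → 12). Not NE.
(News, Bundled): Service A can switch to Sports (9 → 12). Not NE.
(Bundled, Sports): Service A can switch to Sports (9 → 10). Not NE.
(Bundled, News): Service A can switch to Licensed (3 → 12). Not NE.
(Bundled, Bundled): Service A can switch to Sports (6 → 12). Not NE.

Pure NE: (Sports, Bundled)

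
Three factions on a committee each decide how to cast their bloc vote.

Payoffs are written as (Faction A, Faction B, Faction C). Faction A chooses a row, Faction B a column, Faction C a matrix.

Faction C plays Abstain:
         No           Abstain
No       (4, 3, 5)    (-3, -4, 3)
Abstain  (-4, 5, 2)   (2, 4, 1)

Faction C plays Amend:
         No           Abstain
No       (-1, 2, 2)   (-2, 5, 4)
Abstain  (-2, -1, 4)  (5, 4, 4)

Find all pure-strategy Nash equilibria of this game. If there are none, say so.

For each strategy profile, look for a profitable unilateral deviation.
(No, No, Abstain): Faction A gets 4, best alternative -4; Faction B gets 3, best alternative -4; Faction C gets 5, best alternative 2. No profitable deviation — NE.
(No, No, Amend): Faction B can switch to Abstain (2 → 5). Not NE.
(No, Abstain, Abstain): Faction A can switch to Abstain (-3 → 2). Not NE.
(No, Abstain, Amend): Faction A can switch to Abstain (-2 → 5). Not NE.
(Abstain, No, Abstain): Faction A can switch to No (-4 → 4). Not NE.
(Abstain, No, Amend): Faction A can switch to No (-2 → -1). Not NE.
(Abstain, Abstain, Abstain): Faction B can switch to No (4 → 5). Not NE.
(Abstain, Abstain, Amend): Faction A gets 5, best alternative -2; Faction B gets 4, best alternative -1; Faction C gets 4, best alternative 1. No profitable deviation — NE.

Pure-strategy Nash equilibria: (No, No, Abstain), (Abstain, Abstain, Amend)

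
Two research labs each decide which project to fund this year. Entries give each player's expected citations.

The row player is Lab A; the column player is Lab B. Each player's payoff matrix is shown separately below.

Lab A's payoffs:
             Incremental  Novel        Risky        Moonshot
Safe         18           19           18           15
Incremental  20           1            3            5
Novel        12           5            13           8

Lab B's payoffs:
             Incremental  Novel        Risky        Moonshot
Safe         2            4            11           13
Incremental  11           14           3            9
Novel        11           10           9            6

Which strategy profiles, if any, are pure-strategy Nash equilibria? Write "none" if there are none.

Pure NE: (Safe, Moonshot)

For each strategy profile, look for a profitable unilateral deviation.
(Safe, Incremental): Lab A can switch to Incremental (18 → 20). Not NE.
(Safe, Novel): Lab B can switch to Risky (4 → 11). Not NE.
(Safe, Risky): Lab B can switch to Moonshot (11 → 13). Not NE.
(Safe, Moonshot): Lab A gets 15, best alternative 8; Lab B gets 13, best alternative 11. No profitable deviation — NE.
(Incremental, Incremental): Lab B can switch to Novel (11 → 14). Not NE.
(Incremental, Novel): Lab A can switch to Safe (1 → 19). Not NE.
(Incremental, Risky): Lab A can switch to Safe (3 → 18). Not NE.
(Incremental, Moonshot): Lab A can switch to Safe (5 → 15). Not NE.
(Novel, Incremental): Lab A can switch to Safe (12 → 18). Not NE.
(Novel, Novel): Lab A can switch to Safe (5 → 19). Not NE.
(Novel, Risky): Lab A can switch to Safe (13 → 18). Not NE.
(Novel, Moonshot): Lab A can switch to Safe (8 → 15). Not NE.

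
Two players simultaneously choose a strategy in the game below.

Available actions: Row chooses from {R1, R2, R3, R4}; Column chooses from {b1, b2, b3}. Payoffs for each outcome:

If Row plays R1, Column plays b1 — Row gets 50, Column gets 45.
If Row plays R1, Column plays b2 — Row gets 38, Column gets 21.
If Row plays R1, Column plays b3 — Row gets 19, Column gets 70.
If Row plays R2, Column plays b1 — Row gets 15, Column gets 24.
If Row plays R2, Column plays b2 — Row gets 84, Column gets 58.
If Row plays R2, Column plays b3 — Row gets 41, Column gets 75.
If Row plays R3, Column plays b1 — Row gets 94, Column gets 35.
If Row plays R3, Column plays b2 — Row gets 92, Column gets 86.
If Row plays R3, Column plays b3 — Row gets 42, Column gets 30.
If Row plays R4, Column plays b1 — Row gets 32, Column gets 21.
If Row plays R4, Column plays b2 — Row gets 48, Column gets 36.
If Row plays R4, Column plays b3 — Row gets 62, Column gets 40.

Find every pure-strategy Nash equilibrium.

The pure Nash equilibria are (R3, b2); (R4, b3).

For each player, find the best response to each opponent profile; mutual best responses are the pure NE.
Row against b1: payoffs 50, 15, 94, 32 → best response R3.
Row against b2: payoffs 38, 84, 92, 48 → best response R3.
Row against b3: payoffs 19, 41, 42, 62 → best response R4.
Column against R1: payoffs 45, 21, 70 → best response b3.
Column against R2: payoffs 24, 58, 75 → best response b3.
Column against R3: payoffs 35, 86, 30 → best response b2.
Column against R4: payoffs 21, 36, 40 → best response b3.
Mutual best responses: (R3, b2); (R4, b3).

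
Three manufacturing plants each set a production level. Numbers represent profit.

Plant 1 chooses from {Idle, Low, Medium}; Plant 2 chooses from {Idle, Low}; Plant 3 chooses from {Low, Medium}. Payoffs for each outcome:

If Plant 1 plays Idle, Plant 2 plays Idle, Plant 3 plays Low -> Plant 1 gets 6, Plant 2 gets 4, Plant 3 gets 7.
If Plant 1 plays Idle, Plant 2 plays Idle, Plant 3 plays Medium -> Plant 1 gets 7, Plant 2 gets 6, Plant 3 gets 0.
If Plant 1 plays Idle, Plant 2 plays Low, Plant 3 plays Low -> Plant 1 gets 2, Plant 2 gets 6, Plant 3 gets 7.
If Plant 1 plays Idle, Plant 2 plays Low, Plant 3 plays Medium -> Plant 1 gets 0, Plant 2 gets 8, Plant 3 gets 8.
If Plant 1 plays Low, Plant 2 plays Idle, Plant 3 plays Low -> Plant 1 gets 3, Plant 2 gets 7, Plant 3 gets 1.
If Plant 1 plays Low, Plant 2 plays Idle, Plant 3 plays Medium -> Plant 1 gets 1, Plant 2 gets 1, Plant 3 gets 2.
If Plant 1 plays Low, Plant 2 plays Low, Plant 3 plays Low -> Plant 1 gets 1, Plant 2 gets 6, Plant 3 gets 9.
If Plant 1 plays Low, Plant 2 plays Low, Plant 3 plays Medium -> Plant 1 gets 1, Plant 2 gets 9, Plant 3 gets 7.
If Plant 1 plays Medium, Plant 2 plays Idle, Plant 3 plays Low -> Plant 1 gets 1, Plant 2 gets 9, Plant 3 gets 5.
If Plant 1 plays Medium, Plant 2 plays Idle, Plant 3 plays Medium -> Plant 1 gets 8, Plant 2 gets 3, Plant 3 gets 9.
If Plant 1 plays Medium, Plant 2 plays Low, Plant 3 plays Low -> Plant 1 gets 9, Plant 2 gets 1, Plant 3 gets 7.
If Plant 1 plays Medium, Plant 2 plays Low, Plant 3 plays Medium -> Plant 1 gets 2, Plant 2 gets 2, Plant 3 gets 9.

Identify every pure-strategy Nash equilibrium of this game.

For each strategy profile, look for a profitable unilateral deviation.
(Idle, Idle, Low): Plant 2 can switch to Low (4 → 6). Not NE.
(Idle, Idle, Medium): Plant 1 can switch to Medium (7 → 8). Not NE.
(Idle, Low, Low): Plant 1 can switch to Medium (2 → 9). Not NE.
(Idle, Low, Medium): Plant 1 can switch to Low (0 → 1). Not NE.
(Low, Idle, Low): Plant 1 can switch to Idle (3 → 6). Not NE.
(Low, Idle, Medium): Plant 1 can switch to Idle (1 → 7). Not NE.
(Low, Low, Low): Plant 1 can switch to Idle (1 → 2). Not NE.
(Low, Low, Medium): Plant 1 can switch to Medium (1 → 2). Not NE.
(Medium, Idle, Low): Plant 1 can switch to Idle (1 → 6). Not NE.
(Medium, Idle, Medium): Plant 1 gets 8, best alternative 7; Plant 2 gets 3, best alternative 2; Plant 3 gets 9, best alternative 5. No profitable deviation — NE.
(Medium, Low, Low): Plant 2 can switch to Idle (1 → 9). Not NE.
(Medium, Low, Medium): Plant 2 can switch to Idle (2 → 3). Not NE.

The unique pure-strategy Nash equilibrium is (Medium, Idle, Medium).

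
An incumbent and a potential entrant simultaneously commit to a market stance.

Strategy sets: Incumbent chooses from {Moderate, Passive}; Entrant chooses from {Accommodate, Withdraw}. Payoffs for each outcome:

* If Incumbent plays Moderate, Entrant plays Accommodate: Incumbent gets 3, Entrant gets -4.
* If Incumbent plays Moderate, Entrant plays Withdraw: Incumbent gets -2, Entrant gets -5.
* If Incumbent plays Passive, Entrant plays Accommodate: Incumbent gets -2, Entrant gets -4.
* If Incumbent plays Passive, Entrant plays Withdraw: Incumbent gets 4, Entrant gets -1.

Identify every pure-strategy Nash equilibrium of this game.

(Moderate, Accommodate): Incumbent gets 3, best alternative -2; Entrant gets -4, best alternative -5. No profitable deviation — NE.
(Moderate, Withdraw): Incumbent can switch to Passive (-2 → 4). Not NE.
(Passive, Accommodate): Incumbent can switch to Moderate (-2 → 3). Not NE.
(Passive, Withdraw): Incumbent gets 4, best alternative -2; Entrant gets -1, best alternative -4. No profitable deviation — NE.

The pure Nash equilibria are (Moderate, Accommodate); (Passive, Withdraw).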